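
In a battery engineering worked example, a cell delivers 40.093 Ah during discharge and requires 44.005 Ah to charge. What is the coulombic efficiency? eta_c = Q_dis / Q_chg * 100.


eta_c = Q_dis / Q_chg * 100 = 40.093 / 44.005 * 100 = 91.11%

91.11%


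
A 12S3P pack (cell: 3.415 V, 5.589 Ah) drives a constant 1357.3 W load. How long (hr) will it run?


Step 1: E_pack = Ns * V_cell * Np * C_cell = 12 * 3.415 * 3 * 5.589 = 687.11 Wh
Step 2: t = E_pack / P = 687.11 / 1357.3 = 0.5062 hr

0.5062 hr


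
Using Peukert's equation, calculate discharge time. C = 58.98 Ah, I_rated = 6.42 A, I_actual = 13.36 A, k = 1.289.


t_rated = C / I_rated = 58.98 / 6.42 = 9.1869 hr
(I_rated/I)^k = (0.48054)^1.289 = 0.38882
t = t_rated * (I_rated/I)^k = 9.1869 * 0.38882 = 3.572 hr

3.572 hr


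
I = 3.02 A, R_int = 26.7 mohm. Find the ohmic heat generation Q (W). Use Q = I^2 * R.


Convert: R = 26.7 mohm = 0.0267 ohm
I^2 = 9.1204
Q = 9.1204 * 0.0267 = 0.2435 W

0.2435 W


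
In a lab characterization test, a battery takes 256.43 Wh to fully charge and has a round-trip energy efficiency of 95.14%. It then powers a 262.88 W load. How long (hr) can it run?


Step 1: E_discharge = eta/100 * E_charge = 95.14/100 * 256.43 = 243.97 Wh
Step 2: t = E_discharge / P = 243.97 / 262.88 = 0.9281 hr

0.9281 hr


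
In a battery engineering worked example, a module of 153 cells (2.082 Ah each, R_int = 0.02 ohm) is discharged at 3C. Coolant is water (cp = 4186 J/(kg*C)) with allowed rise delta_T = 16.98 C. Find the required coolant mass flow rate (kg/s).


Step 1: I = 3 * 2.082 = 6.246 A
Step 2: Q_cell = I^2 * R = 6.246^2 * 0.02 = 0.78025 W
Step 3: Q_total = 153 * 0.78025 = 119.38 W
Step 4: m_dot = Q_total / (cp * dT) = 119.38 / (4186 * 16.98) = 0.001680 kg/s

0.001680 kg/s


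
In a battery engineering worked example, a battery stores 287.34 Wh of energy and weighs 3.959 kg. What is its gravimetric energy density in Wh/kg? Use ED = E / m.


ED = E / m = 287.34 / 3.959 = 72.58 Wh/kg

72.58 Wh/kg


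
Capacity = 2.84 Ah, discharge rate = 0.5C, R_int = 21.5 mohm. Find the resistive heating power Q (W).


Convert: R = 21.5 mohm = 0.0215 ohm
Step 1: I = C_rate * capacity = 0.5 * 2.84 = 1.42 A
Step 2: Q = I^2 * R = 1.42^2 * 0.0215 = 2.0164 * 0.0215 = 0.04335 W

0.04335 W


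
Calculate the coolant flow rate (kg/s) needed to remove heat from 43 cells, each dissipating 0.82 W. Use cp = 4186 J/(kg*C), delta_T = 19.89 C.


Q_total = 43 * 0.82 = 35.26 W
m_dot = Q_total / (cp * dT) = 35.26 / (4186 * 19.89) = 4.235e-04 kg/s

4.235e-04 kg/s


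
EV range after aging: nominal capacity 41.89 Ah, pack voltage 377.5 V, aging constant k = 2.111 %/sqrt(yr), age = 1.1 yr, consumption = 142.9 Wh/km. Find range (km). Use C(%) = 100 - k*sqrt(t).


Step 1: capacity retention = 100 - 2.111 * sqrt(1.1) = 100 - 2.111 * 1.0488 = 97.786%
Step 2: C_now = 41.89 * 97.786/100 = 40.963 Ah
Step 3: E_pack = V * C_now = 377.5 * 40.963 = 15464 Wh
Step 4: range = E_pack / consumption = 15464 / 142.9 = 108.2 km

108.2 km


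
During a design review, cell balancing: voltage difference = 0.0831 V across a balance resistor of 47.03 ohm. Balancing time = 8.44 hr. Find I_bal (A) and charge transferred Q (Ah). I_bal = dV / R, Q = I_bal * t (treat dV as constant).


First, Ohm's law: I_bal = 0.0831 V / 47.03 ohm = 0.001767 A
Then Q = I * t = 0.001767 A * 8.44 hr = 0.01491 Ah

I=0.001767 A, Q=0.01491 Ah


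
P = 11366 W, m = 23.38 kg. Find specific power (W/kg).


Specific power = 11366 W / 23.38 kg = 486.1 W/kg

486.1 W/kg


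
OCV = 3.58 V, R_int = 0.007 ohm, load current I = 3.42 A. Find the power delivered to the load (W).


Step 1: V_terminal = OCV - I*R = 3.58 - 3.42 * 0.007 = 3.5561 V
Step 2: P_out = V_terminal * I = 3.5561 * 3.42 = 12.16 W

12.16 W


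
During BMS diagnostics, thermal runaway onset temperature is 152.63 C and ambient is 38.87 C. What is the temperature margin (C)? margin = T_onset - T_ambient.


margin = T_onset - T_ambient = 152.63 - 38.87 = 113.76 C

113.76 C


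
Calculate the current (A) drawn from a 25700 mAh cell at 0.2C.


Convert: capacity = 25700 mAh = 25.7 Ah
At 0.2C: I = 0.2 * 25.7 Ah = 5.14 A

5.14 A


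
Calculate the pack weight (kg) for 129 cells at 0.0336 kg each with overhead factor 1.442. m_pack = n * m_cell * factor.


Cell mass sum = 129 * 0.0336 = 4.3344 kg
With overhead 1.442: m_pack = 4.3344 * 1.442 = 6.250 kg

6.250 kg


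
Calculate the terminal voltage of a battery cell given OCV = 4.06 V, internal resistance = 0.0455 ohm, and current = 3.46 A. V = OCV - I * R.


V = OCV - I*R = 4.06 - 3.46 * 0.0455 = 3.903 V

3.903 V


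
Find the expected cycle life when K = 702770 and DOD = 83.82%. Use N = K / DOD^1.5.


DOD^1.5 = 767.4
N = K / DOD^1.5 = 702770 / 767.4 = 915.8

915.8 cycles


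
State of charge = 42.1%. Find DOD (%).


DOD = 100 - SOC = 100 - 42.1 = 57.9%

57.9%


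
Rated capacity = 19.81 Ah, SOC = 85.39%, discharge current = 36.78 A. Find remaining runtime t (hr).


Step 1: remaining = SOC/100 * C_total = 85.39/100 * 19.81 = 16.916 Ah
Step 2: t = remaining / I = 16.916 / 36.78 = 0.4599 hr

0.4599 hr


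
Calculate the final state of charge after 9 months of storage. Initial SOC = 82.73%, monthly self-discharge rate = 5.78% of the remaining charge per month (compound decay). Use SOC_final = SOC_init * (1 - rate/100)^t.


decay = (1 - 5.78/100)^9 = 0.58518
SOC_final = 82.73 * 0.58518 = 48.41%

48.41%


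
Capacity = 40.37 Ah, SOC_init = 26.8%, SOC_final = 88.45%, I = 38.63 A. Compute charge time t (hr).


delta_Ah = 40.37 * (88.45 - 26.8) / 100 = 24.888 Ah
t = delta_Ah / I = 24.888 / 38.63 = 0.6443 hr

0.6443 hr


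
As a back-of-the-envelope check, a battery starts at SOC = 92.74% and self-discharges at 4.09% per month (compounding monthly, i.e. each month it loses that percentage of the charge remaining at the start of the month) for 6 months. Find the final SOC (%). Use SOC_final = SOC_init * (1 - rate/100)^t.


Monthly retention factor = 1 - 4.09/100 = 0.9591
Over 6 months: factor^6 = 0.77837
SOC_final = 92.74 * 0.77837 = 72.19%

72.19%


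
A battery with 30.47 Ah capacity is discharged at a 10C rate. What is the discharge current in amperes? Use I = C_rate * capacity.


At 10C: I = 10 * 30.47 Ah = 304.7 A

304.7 A


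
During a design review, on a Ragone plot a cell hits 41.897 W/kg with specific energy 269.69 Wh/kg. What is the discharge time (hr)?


t = E / P = 269.69 / 41.897 = 6.437 hr

6.437 hr


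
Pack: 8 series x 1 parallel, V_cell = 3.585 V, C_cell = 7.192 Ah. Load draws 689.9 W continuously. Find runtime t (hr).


Step 1: E_pack = Ns * V_cell * Np * C_cell = 8 * 3.585 * 1 * 7.192 = 206.27 Wh
Step 2: t = E_pack / P = 206.27 / 689.9 = 0.2990 hr

0.2990 hr


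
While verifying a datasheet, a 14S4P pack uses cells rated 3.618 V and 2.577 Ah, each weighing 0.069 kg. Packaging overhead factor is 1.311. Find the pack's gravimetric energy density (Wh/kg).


Step 1: V_pack = 14 * 3.618 = 50.652 V
Step 2: C_pack = 4 * 2.577 = 10.308 Ah
Step 3: E_pack = V_pack * C_pack = 50.652 * 10.308 = 522.12 Wh
Step 4: m_pack = 14 * 4 * 0.069 * 1.311 = 5.0657 kg
Step 5: ED = E_pack / m_pack = 522.12 / 5.0657 = 103.1 Wh/kg

103.1 Wh/kg


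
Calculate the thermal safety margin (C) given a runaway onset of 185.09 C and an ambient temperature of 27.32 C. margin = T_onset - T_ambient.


Safety margin = 185.09 C - 27.32 C = 157.77 C

157.77 C


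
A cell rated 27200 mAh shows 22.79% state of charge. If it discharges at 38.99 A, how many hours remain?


Convert: C_total = 27200 mAh = 27.2 Ah
Step 1: remaining = SOC/100 * C_total = 22.79/100 * 27.2 = 6.1989 Ah
Step 2: t = remaining / I = 6.1989 / 38.99 = 0.1590 hr

0.1590 hr


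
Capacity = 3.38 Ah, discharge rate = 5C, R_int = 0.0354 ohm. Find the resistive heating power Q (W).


Step 1: I = C_rate * capacity = 5 * 3.38 = 16.9 A
Step 2: Q = I^2 * R = 16.9^2 * 0.0354 = 285.61 * 0.0354 = 10.11 W

10.11 W


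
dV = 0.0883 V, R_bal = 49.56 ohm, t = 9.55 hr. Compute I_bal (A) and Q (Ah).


First, Ohm's law: I_bal = 0.0883 V / 49.56 ohm = 0.0017817 A
Then Q = I * t = 0.0017817 A * 9.55 hr = 0.01702 Ah

I=0.0017817 A, Q=0.01702 Ah


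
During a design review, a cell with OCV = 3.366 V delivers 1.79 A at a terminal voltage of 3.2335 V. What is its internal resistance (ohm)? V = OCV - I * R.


R = (OCV - V) / I = (3.366 - 3.2335) / 1.79 = 0.07402 ohm

0.07402 ohm


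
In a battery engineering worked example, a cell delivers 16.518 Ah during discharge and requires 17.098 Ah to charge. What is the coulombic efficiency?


eta_c = Q_dis / Q_chg * 100 = 16.518 / 17.098 * 100 = 96.61%

96.61%


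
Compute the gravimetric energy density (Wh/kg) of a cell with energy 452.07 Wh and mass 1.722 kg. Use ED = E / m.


Specific energy = 452.07 Wh / 1.722 kg = 262.5 Wh/kg

262.5 Wh/kg


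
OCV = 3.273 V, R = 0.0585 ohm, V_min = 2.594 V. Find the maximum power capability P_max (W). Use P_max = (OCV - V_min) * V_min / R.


dV = OCV - V_min = 0.679 V (so I_max = dV / R)
P_max = dV * V_min / R = 0.679 * 2.594 / 0.0585 = 30.11 W

30.11 W


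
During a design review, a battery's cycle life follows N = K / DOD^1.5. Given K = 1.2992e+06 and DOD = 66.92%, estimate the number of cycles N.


Step 1: DOD^1.5 = 66.92^1.5 = 547.44
Step 2: N = 1.2992e+06 / 547.44 = 2373 cycles

2373 cycles


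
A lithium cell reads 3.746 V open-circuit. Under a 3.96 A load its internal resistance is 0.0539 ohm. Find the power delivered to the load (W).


Step 1: V_terminal = OCV - I*R = 3.746 - 3.96 * 0.0539 = 3.5326 V
Step 2: P_out = V_terminal * I = 3.5326 * 3.96 = 13.99 W

13.99 W


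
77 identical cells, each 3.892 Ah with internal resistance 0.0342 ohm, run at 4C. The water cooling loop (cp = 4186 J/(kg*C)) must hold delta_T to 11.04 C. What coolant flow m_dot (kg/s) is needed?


Step 1: I = 4 * 3.892 = 15.568 A
Step 2: Q_cell = I^2 * R = 15.568^2 * 0.0342 = 8.2888 W
Step 3: Q_total = 77 * 8.2888 = 638.24 W
Step 4: m_dot = Q_total / (cp * dT) = 638.24 / (4186 * 11.04) = 0.01381 kg/s

0.01381 kg/s


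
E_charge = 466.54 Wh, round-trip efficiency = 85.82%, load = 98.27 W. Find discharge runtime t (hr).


Step 1: E_discharge = eta/100 * E_charge = 85.82/100 * 466.54 = 400.38 Wh
Step 2: t = E_discharge / P = 400.38 / 98.27 = 4.074 hr

4.074 hr


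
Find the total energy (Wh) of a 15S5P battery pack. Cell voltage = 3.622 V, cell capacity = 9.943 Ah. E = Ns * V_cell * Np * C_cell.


E = Ns * Vcell * Np * Ccell = 15 * 3.622 * 5 * 9.943 = 2701 Wh

2701 Wh


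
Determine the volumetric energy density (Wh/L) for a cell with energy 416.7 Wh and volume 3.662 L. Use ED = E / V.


ED = E / V = 416.7 / 3.662 = 113.8 Wh/L

113.8 Wh/L


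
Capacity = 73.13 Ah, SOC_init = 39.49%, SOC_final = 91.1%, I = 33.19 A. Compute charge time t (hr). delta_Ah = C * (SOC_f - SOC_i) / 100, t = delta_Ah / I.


delta_Ah = 73.13 * (91.1 - 39.49) / 100 = 37.742 Ah
t = delta_Ah / I = 37.742 / 33.19 = 1.137 hr

1.137 hr


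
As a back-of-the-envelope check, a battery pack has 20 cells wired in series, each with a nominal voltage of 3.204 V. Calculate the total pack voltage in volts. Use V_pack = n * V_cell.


With 20 cells in series at 3.204 V each, V_pack = 64.08 V

64.08 V


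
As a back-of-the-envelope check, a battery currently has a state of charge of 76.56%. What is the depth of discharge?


DOD = 100 - SOC = 100 - 76.56 = 23.44%

23.44%


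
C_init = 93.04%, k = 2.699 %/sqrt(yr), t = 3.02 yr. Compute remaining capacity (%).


sqrt(t) = sqrt(3.02) = 1.7378
C_final = 93.04 - 2.699 * 1.7378 = 88.35%

88.35%


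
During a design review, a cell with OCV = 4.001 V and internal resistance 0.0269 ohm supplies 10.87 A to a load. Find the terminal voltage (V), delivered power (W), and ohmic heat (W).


Step 1: V_terminal = OCV - I*R = 4.001 - 10.87 * 0.0269 = 3.7086 V
Step 2: P_out = V_terminal * I = 3.7086 * 10.87 = 40.31 W
Step 3: Q = I^2 * R = 10.87^2 * 0.0269 = 3.178 W

V=3.7086 V, P=40.31 W, Q=3.178 W


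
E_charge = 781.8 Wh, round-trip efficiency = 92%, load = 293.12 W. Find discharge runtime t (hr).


Step 1: E_discharge = eta/100 * E_charge = 92/100 * 781.8 = 719.26 Wh
Step 2: t = E_discharge / P = 719.26 / 293.12 = 2.454 hr

2.454 hr


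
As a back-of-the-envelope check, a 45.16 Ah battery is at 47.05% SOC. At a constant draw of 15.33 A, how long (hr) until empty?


Step 1: remaining = SOC/100 * C_total = 47.05/100 * 45.16 = 21.248 Ah
Step 2: t = remaining / I = 21.248 / 15.33 = 1.386 hr

1.386 hr


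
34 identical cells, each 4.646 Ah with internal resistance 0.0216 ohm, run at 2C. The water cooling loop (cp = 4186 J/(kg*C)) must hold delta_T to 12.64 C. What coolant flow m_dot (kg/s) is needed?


Step 1: I = 2 * 4.646 = 9.292 A
Step 2: Q_cell = I^2 * R = 9.292^2 * 0.0216 = 1.865 W
Step 3: Q_total = 34 * 1.865 = 63.41 W
Step 4: m_dot = Q_total / (cp * dT) = 63.41 / (4186 * 12.64) = 0.001198 kg/s

0.001198 kg/s


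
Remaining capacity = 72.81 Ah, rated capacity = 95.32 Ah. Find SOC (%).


SOC% = 72.81 / 95.32 * 100 = 76.38%

76.38%


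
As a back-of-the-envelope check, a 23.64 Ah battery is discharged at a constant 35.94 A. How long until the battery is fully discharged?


t = capacity / current = 23.64 / 35.94 = 0.6578 hr

0.6578 hr


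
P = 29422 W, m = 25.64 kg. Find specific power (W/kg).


SP = P / m = 29422 / 25.64 = 1148 W/kg

1148 W/kg


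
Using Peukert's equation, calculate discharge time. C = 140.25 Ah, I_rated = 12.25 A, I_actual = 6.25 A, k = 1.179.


Step 1: t_rated = C / I_rated = 140.25 / 12.25 = 11.449 hr
Step 2: ratio = 12.25 / 6.25 = 1.96
Step 3: ratio^k = 1.96^1.179 = 2.2109
Step 4: t = t_rated * ratio^k = 11.449 * 2.2109 = 25.31 hr

25.31 hr


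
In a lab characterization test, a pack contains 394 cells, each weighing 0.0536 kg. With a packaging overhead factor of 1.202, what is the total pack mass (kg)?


m_pack = n * m_cell * overhead = 394 * 0.0536 * 1.202 = 25.38 kg

25.38 kg


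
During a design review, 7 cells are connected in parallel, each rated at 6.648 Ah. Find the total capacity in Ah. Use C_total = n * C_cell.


C_total = 7 * 6.648 = 46.536 Ah

46.536 Ah


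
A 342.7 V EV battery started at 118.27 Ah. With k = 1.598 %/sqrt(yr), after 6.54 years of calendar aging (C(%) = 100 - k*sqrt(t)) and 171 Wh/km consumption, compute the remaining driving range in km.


Step 1: capacity retention = 100 - 1.598 * sqrt(6.54) = 100 - 1.598 * 2.5573 = 95.913%
Step 2: C_now = 118.27 * 95.913/100 = 113.44 Ah
Step 3: E_pack = V * C_now = 342.7 * 113.44 = 38876 Wh
Step 4: range = E_pack / consumption = 38876 / 171 = 227.3 km

227.3 km


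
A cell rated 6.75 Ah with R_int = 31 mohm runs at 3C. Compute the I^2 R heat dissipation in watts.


Convert: R = 31 mohm = 0.031 ohm
Step 1: I = C_rate * capacity = 3 * 6.75 = 20.25 A
Step 2: Q = I^2 * R = 20.25^2 * 0.031 = 410.06 * 0.031 = 12.71 W

12.71 W


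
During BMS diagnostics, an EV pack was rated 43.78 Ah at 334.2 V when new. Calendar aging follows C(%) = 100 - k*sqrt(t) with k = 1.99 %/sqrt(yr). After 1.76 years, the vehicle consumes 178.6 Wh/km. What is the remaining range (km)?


Step 1: capacity retention = 100 - 1.99 * sqrt(1.76) = 100 - 1.99 * 1.3266 = 97.36%
Step 2: C_now = 43.78 * 97.36/100 = 42.624 Ah
Step 3: E_pack = V * C_now = 334.2 * 42.624 = 14245 Wh
Step 4: range = E_pack / consumption = 14245 / 178.6 = 79.76 km

79.76 km


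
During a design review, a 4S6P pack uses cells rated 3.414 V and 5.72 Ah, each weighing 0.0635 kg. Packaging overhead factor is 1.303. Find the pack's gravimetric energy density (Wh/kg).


Step 1: V_pack = 4 * 3.414 = 13.656 V
Step 2: C_pack = 6 * 5.72 = 34.32 Ah
Step 3: E_pack = V_pack * C_pack = 13.656 * 34.32 = 468.67 Wh
Step 4: m_pack = 4 * 6 * 0.0635 * 1.303 = 1.9858 kg
Step 5: ED = E_pack / m_pack = 468.67 / 1.9858 = 236.0 Wh/kg

236.0 Wh/kg


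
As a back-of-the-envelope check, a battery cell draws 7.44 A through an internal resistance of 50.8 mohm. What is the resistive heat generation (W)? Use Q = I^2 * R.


Convert: R = 50.8 mohm = 0.0508 ohm
Q = I^2 * R = 7.44^2 * 0.0508 = 2.812 W

2.812 W


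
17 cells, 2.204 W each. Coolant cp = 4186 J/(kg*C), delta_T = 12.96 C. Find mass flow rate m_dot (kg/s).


Q_total = 17 * 2.204 = 37.468 W
m_dot = Q_total / (cp * dT) = 37.468 / (4186 * 12.96) = 6.906e-04 kg/s

6.906e-04 kg/s


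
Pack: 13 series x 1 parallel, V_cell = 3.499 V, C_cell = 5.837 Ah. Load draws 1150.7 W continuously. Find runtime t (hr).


Step 1: E_pack = Ns * V_cell * Np * C_cell = 13 * 3.499 * 1 * 5.837 = 265.51 Wh
Step 2: t = E_pack / P = 265.51 / 1150.7 = 0.2307 hr

0.2307 hr


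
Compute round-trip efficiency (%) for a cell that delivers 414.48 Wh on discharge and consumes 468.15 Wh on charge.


Round-trip efficiency = 414.48/468.15 * 100% = 88.54%

88.54%


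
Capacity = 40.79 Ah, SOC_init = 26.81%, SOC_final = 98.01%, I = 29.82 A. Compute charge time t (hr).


delta_Ah = 40.79 * (98.01 - 26.81) / 100 = 29.042 Ah
t = delta_Ah / I = 29.042 / 29.82 = 0.9739 hr

0.9739 hr


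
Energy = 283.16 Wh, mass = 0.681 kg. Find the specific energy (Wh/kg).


Specific energy = 283.16 Wh / 0.681 kg = 415.8 Wh/kg

415.8 Wh/kg


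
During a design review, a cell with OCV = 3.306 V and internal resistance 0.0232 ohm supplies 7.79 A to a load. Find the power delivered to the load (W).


Step 1: V_terminal = OCV - I*R = 3.306 - 7.79 * 0.0232 = 3.1253 V
Step 2: P_out = V_terminal * I = 3.1253 * 7.79 = 24.35 W

24.35 W


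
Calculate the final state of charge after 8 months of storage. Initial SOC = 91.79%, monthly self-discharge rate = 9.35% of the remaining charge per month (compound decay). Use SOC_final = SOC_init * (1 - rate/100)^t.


Monthly retention factor = 1 - 9.35/100 = 0.9065
Over 8 months: factor^8 = 0.45598
SOC_final = 91.79 * 0.45598 = 41.85%

41.85%


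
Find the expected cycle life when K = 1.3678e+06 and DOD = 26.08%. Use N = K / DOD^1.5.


Step 1: DOD^1.5 = 26.08^1.5 = 133.19
Step 2: N = 1.3678e+06 / 133.19 = 10270 cycles

10270 cycles


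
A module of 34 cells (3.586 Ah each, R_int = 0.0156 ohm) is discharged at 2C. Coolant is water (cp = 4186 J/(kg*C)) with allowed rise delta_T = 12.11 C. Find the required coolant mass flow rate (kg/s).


Step 1: I = 2 * 3.586 = 7.172 A
Step 2: Q_cell = I^2 * R = 7.172^2 * 0.0156 = 0.80243 W
Step 3: Q_total = 34 * 0.80243 = 27.283 W
Step 4: m_dot = Q_total / (cp * dT) = 27.283 / (4186 * 12.11) = 5.382e-04 kg/s

5.382e-04 kg/s


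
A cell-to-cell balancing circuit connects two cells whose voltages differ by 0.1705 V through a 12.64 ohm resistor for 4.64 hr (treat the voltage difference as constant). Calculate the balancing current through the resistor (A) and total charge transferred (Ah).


I_bal = dV / R = 0.1705 / 12.64 = 0.013489 A
Q = I_bal * t = 0.013489 * 4.64 = 0.06259 Ah

I=0.013489 A, Q=0.06259 Ah


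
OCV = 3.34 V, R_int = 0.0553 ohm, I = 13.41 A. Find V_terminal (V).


V = OCV - I*R = 3.34 - 13.41 * 0.0553 = 2.598 V

2.598 V


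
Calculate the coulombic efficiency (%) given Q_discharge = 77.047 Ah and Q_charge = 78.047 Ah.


Coulombic efficiency = 77.047/78.047 * 100% = 98.72%

98.72%


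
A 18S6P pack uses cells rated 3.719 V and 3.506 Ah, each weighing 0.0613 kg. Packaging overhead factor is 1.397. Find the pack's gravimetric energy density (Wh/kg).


Step 1: V_pack = 18 * 3.719 = 66.942 V
Step 2: C_pack = 6 * 3.506 = 21.036 Ah
Step 3: E_pack = V_pack * C_pack = 66.942 * 21.036 = 1408.2 Wh
Step 4: m_pack = 18 * 6 * 0.0613 * 1.397 = 9.2487 kg
Step 5: ED = E_pack / m_pack = 1408.2 / 9.2487 = 152.3 Wh/kg

152.3 Wh/kg


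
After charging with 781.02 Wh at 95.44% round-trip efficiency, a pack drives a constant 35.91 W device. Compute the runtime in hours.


Step 1: E_discharge = eta/100 * E_charge = 95.44/100 * 781.02 = 745.41 Wh
Step 2: t = E_discharge / P = 745.41 / 35.91 = 20.76 hr

20.76 hr


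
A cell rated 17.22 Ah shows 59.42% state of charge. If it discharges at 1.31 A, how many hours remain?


Step 1: remaining = SOC/100 * C_total = 59.42/100 * 17.22 = 10.232 Ah
Step 2: t = remaining / I = 10.232 / 1.31 = 7.811 hr

7.811 hr


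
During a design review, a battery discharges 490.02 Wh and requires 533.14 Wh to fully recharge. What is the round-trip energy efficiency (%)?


Round-trip efficiency = 490.02/533.14 * 100% = 91.91%

91.91%


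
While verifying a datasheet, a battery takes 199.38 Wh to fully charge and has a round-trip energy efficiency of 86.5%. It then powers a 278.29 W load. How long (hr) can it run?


Step 1: E_discharge = eta/100 * E_charge = 86.5/100 * 199.38 = 172.46 Wh
Step 2: t = E_discharge / P = 172.46 / 278.29 = 0.6197 hr

0.6197 hr


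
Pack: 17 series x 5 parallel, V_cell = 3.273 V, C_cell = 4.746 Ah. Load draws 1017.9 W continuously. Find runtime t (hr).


Step 1: E_pack = Ns * V_cell * Np * C_cell = 17 * 3.273 * 5 * 4.746 = 1320.4 Wh
Step 2: t = E_pack / P = 1320.4 / 1017.9 = 1.297 hr

1.297 hr


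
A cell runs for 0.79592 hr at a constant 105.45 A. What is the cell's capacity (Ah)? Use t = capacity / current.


C = I * t = 105.45 * 0.79592 = 83.93 Ah

83.93 Ah


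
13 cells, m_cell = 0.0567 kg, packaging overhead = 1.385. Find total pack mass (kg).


Cell mass sum = 13 * 0.0567 = 0.7371 kg
With overhead 1.385: m_pack = 0.7371 * 1.385 = 1.021 kg

1.021 kg


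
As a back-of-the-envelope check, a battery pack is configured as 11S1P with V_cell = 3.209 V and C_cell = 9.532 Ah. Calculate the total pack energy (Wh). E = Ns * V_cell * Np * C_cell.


E = Ns * Vcell * Np * Ccell = 11 * 3.209 * 1 * 9.532 = 336.5 Wh

336.5 Wh


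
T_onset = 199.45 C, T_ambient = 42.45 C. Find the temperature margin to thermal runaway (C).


margin = T_onset - T_ambient = 199.45 - 42.45 = 157 C

157 C


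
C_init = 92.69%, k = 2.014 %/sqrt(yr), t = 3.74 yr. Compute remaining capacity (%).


sqrt(t) = sqrt(3.74) = 1.9339
C_final = 92.69 - 2.014 * 1.9339 = 88.80%

88.80%


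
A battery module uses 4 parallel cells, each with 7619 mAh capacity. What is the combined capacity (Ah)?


Convert: C_cell = 7619 mAh = 7.619 Ah
C_total = 4 * 7.619 = 30.476 Ah

30.476 Ah


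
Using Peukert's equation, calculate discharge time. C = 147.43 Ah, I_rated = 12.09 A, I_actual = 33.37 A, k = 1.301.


t_rated = C / I_rated = 147.43 / 12.09 = 12.194 hr
(I_rated/I)^k = (0.3623)^1.301 = 0.2669
t = t_rated * (I_rated/I)^k = 12.194 * 0.2669 = 3.255 hr

3.255 hr


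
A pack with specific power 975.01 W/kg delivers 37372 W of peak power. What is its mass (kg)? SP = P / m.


m = P / SP = 37372 / 975.01 = 38.33 kg

38.33 kg


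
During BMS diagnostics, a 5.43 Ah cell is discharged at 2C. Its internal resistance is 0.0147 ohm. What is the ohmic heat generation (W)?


Step 1: I = C_rate * capacity = 2 * 5.43 = 10.86 A
Step 2: Q = I^2 * R = 10.86^2 * 0.0147 = 117.94 * 0.0147 = 1.734 W

1.734 W


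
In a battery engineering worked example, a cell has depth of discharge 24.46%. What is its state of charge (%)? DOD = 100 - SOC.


SOC = 100 - DOD = 100 - 24.46 = 75.54%

75.54%


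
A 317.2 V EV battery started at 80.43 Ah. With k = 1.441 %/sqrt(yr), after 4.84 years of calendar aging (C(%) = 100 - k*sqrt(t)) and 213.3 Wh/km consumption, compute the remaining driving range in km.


Step 1: capacity retention = 100 - 1.441 * sqrt(4.84) = 100 - 1.441 * 2.2 = 96.83%
Step 2: C_now = 80.43 * 96.83/100 = 77.88 Ah
Step 3: E_pack = V * C_now = 317.2 * 77.88 = 24704 Wh
Step 4: range = E_pack / consumption = 24704 / 213.3 = 115.8 km

115.8 km


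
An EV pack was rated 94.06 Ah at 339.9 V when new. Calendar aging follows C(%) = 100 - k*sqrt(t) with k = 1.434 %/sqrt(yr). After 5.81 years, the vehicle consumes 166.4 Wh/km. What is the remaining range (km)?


Step 1: capacity retention = 100 - 1.434 * sqrt(5.81) = 100 - 1.434 * 2.4104 = 96.543%
Step 2: C_now = 94.06 * 96.543/100 = 90.808 Ah
Step 3: E_pack = V * C_now = 339.9 * 90.808 = 30866 Wh
Step 4: range = E_pack / consumption = 30866 / 166.4 = 185.5 km

185.5 km


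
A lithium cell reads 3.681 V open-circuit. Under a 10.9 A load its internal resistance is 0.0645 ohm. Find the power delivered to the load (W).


Step 1: V_terminal = OCV - I*R = 3.681 - 10.9 * 0.0645 = 2.978 V
Step 2: P_out = V_terminal * I = 2.978 * 10.9 = 32.46 W

32.46 W


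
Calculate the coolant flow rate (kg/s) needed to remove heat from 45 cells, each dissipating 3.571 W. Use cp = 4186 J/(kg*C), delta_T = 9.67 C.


Step 1: Total heat Q = 45 * 3.571 W = 160.7 W
Step 2: denom = cp * dT = 4186 * 9.67 = 40479
Step 3: m_dot = 160.7 / 40479 = 0.003970 kg/s

0.003970 kg/s


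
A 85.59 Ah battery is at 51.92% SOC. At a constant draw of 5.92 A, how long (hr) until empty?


Step 1: remaining = SOC/100 * C_total = 51.92/100 * 85.59 = 44.438 Ah
Step 2: t = remaining / I = 44.438 / 5.92 = 7.506 hr

7.506 hr


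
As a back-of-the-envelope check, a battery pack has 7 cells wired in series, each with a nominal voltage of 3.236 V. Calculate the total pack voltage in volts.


V_pack = n * V_cell = 7 * 3.236 = 22.652 V

22.652 V


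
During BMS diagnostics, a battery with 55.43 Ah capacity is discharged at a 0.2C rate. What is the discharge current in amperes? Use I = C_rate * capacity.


At 0.2C: I = 0.2 * 55.43 Ah = 11.086 A

11.086 A


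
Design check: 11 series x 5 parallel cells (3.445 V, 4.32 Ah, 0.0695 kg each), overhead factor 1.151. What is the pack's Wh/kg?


Step 1: V_pack = 11 * 3.445 = 37.895 V
Step 2: C_pack = 5 * 4.32 = 21.6 Ah
Step 3: E_pack = V_pack * C_pack = 37.895 * 21.6 = 818.53 Wh
Step 4: m_pack = 11 * 5 * 0.0695 * 1.151 = 4.3997 kg
Step 5: ED = E_pack / m_pack = 818.53 / 4.3997 = 186.0 Wh/kg

186.0 Wh/kg


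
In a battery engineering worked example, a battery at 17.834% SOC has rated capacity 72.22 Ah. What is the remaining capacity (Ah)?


remaining = SOC / 100 * total = 17.834 / 100 * 72.22 = 12.88 Ah

12.88 Ah


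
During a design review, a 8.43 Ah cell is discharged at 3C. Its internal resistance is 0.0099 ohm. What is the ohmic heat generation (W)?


Step 1: I = C_rate * capacity = 3 * 8.43 = 25.29 A
Step 2: Q = I^2 * R = 25.29^2 * 0.0099 = 639.58 * 0.0099 = 6.332 W

6.332 W


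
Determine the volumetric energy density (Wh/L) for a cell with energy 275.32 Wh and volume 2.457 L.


Volumetric ED = 275.32 Wh / 2.457 L = 112.1 Wh/L

112.1 Wh/L


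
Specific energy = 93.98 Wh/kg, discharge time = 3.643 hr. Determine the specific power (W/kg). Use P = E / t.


Specific power = 93.98 Wh/kg / 3.643 hr = 25.80 W/kg

25.80 W/kg


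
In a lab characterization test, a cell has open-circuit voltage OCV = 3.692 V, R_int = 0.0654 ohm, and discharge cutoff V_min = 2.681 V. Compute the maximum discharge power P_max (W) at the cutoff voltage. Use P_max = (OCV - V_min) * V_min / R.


P_max = (OCV - V_min) * V_min / R = (3.692 - 2.681) * 2.681 / 0.0654 = 1.011 * 2.681 / 0.0654 = 41.44 W

41.44 W


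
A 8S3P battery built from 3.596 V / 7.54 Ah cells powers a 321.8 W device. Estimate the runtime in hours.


Step 1: E_pack = Ns * V_cell * Np * C_cell = 8 * 3.596 * 3 * 7.54 = 650.73 Wh
Step 2: t = E_pack / P = 650.73 / 321.8 = 2.022 hr

2.022 hr


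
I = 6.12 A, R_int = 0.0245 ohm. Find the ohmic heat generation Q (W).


Q = I^2 * R = 6.12^2 * 0.0245 = 0.9176 W

0.9176 W


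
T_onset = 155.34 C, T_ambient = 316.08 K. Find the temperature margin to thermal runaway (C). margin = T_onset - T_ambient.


Convert: T_ambient = 316.08 K = 42.93 C
margin = 155.34 - 42.93 = 112.41 C

112.41 C


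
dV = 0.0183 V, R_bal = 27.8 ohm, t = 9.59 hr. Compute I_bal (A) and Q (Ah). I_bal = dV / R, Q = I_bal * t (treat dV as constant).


I_bal = dV / R = 0.0183 / 27.8 = 6.5827e-04 A
Q = I_bal * t = 6.5827e-04 * 9.59 = 0.006313 Ah

I=6.5827e-04 A, Q=0.006313 Ah


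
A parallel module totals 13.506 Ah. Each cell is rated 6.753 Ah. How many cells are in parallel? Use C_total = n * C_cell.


n = C_total / C_cell = 13.506 / 6.753 = 2

2


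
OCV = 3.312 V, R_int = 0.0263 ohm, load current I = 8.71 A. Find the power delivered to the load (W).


Step 1: V_terminal = OCV - I*R = 3.312 - 8.71 * 0.0263 = 3.0829 V
Step 2: P_out = V_terminal * I = 3.0829 * 8.71 = 26.85 W

26.85 W


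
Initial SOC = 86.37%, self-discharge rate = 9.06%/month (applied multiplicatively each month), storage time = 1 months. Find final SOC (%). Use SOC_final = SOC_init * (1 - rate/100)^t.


Monthly retention factor = 1 - 9.06/100 = 0.9094
Over 1 months: factor^1 = 0.9094
SOC_final = 86.37 * 0.9094 = 78.54%

78.54%


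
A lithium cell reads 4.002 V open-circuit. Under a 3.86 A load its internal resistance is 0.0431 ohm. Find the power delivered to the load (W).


Step 1: V_terminal = OCV - I*R = 4.002 - 3.86 * 0.0431 = 3.8356 V
Step 2: P_out = V_terminal * I = 3.8356 * 3.86 = 14.81 W

14.81 W


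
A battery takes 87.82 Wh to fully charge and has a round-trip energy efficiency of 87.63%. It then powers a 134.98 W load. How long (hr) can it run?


Step 1: E_discharge = eta/100 * E_charge = 87.63/100 * 87.82 = 76.957 Wh
Step 2: t = E_discharge / P = 76.957 / 134.98 = 0.5701 hr

0.5701 hr


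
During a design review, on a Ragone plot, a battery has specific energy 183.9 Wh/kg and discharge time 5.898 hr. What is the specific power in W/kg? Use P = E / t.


Specific power = 183.9 Wh/kg / 5.898 hr = 31.18 W/kg

31.18 W/kg


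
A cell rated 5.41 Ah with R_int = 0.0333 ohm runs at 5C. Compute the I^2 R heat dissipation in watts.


Step 1: I = C_rate * capacity = 5 * 5.41 = 27.05 A
Step 2: Q = I^2 * R = 27.05^2 * 0.0333 = 731.7 * 0.0333 = 24.37 W

24.37 W


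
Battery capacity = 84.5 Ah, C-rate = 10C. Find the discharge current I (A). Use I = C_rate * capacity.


I = C_rate * capacity = 10 * 84.5 = 845 A

845 A


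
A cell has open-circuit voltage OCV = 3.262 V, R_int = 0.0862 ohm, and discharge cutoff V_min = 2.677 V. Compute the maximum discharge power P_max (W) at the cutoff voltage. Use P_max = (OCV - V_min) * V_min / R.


P_max = (OCV - V_min) * V_min / R = (3.262 - 2.677) * 2.677 / 0.0862 = 0.585 * 2.677 / 0.0862 = 18.17 W

18.17 W


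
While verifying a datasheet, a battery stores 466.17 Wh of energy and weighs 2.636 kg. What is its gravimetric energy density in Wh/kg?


ED = E / m = 466.17 / 2.636 = 176.8 Wh/kg

176.8 Wh/kg


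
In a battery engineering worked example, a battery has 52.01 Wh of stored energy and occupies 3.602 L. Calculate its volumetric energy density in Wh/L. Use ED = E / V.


ED = E / V = 52.01 / 3.602 = 14.44 Wh/L

14.44 Wh/L


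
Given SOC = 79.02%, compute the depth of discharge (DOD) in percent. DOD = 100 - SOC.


Complement of SOC: DOD = 100% - 79.02% = 20.98%

20.98%


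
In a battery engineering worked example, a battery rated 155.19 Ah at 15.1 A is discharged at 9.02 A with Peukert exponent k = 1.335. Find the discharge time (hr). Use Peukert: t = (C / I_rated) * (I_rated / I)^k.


t_rated = C / I_rated = 155.19 / 15.1 = 10.277 hr
(I_rated/I)^k = (1.6741)^1.335 = 1.9895
t = t_rated * (I_rated/I)^k = 10.277 * 1.9895 = 20.45 hr

20.45 hr


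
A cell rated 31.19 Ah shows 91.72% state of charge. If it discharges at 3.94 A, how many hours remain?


Step 1: remaining = SOC/100 * C_total = 91.72/100 * 31.19 = 28.607 Ah
Step 2: t = remaining / I = 28.607 / 3.94 = 7.261 hr

7.261 hr


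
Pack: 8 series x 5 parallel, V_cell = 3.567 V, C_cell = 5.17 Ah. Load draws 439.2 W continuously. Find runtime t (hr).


Step 1: E_pack = Ns * V_cell * Np * C_cell = 8 * 3.567 * 5 * 5.17 = 737.66 Wh
Step 2: t = E_pack / P = 737.66 / 439.2 = 1.680 hr

1.680 hr


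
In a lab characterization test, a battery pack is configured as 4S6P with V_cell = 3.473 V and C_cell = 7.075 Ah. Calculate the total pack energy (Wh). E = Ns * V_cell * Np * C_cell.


V_pack = 4 * 3.473 = 13.892 V
C_pack = 6 * 7.075 = 42.45 Ah
E = V_pack * C_pack = 13.892 * 42.45 = 589.7 Wh

589.7 Wh


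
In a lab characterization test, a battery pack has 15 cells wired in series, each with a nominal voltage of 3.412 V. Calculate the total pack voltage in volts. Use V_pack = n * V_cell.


With 15 cells in series at 3.412 V each, V_pack = 51.18 V

51.18 V


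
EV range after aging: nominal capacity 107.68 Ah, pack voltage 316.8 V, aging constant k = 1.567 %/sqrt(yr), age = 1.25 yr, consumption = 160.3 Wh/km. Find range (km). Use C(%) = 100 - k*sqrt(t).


Step 1: capacity retention = 100 - 1.567 * sqrt(1.25) = 100 - 1.567 * 1.118 = 98.248%
Step 2: C_now = 107.68 * 98.248/100 = 105.79 Ah
Step 3: E_pack = V * C_now = 316.8 * 105.79 = 33514 Wh
Step 4: range = E_pack / consumption = 33514 / 160.3 = 209.1 km

209.1 km


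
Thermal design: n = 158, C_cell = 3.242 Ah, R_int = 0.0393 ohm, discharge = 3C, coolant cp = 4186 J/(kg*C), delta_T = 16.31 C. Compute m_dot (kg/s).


Step 1: I = 3 * 3.242 = 9.726 A
Step 2: Q_cell = I^2 * R = 9.726^2 * 0.0393 = 3.7176 W
Step 3: Q_total = 158 * 3.7176 = 587.38 W
Step 4: m_dot = Q_total / (cp * dT) = 587.38 / (4186 * 16.31) = 0.008603 kg/s

0.008603 kg/s


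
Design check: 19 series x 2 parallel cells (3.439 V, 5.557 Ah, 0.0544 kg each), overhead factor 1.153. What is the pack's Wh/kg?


Step 1: V_pack = 19 * 3.439 = 65.341 V
Step 2: C_pack = 2 * 5.557 = 11.114 Ah
Step 3: E_pack = V_pack * C_pack = 65.341 * 11.114 = 726.2 Wh
Step 4: m_pack = 19 * 2 * 0.0544 * 1.153 = 2.3835 kg
Step 5: ED = E_pack / m_pack = 726.2 / 2.3835 = 304.7 Wh/kg

304.7 Wh/kg


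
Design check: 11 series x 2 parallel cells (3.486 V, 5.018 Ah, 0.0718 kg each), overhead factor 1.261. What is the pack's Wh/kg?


Step 1: V_pack = 11 * 3.486 = 38.346 V
Step 2: C_pack = 2 * 5.018 = 10.036 Ah
Step 3: E_pack = V_pack * C_pack = 38.346 * 10.036 = 384.84 Wh
Step 4: m_pack = 11 * 2 * 0.0718 * 1.261 = 1.9919 kg
Step 5: ED = E_pack / m_pack = 384.84 / 1.9919 = 193.2 Wh/kg

193.2 Wh/kg


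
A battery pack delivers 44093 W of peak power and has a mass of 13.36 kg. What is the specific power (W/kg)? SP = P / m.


Specific power = 44093 W / 13.36 kg = 3300 W/kg

3300 W/kg


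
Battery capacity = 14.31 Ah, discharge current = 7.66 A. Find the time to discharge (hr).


Runtime = 14.31 Ah / 7.66 A = 1.868 hr

1.868 hr


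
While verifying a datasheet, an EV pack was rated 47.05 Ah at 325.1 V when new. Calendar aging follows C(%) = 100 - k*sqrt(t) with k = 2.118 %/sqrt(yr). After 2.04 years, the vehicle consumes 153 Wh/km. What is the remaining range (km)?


Step 1: capacity retention = 100 - 2.118 * sqrt(2.04) = 100 - 2.118 * 1.4283 = 96.975%
Step 2: C_now = 47.05 * 96.975/100 = 45.627 Ah
Step 3: E_pack = V * C_now = 325.1 * 45.627 = 14833 Wh
Step 4: range = E_pack / consumption = 14833 / 153 = 96.95 km

96.95 km


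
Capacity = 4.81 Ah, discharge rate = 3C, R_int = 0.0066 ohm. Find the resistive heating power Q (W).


Step 1: I = C_rate * capacity = 3 * 4.81 = 14.43 A
Step 2: Q = I^2 * R = 14.43^2 * 0.0066 = 208.22 * 0.0066 = 1.374 W

1.374 W


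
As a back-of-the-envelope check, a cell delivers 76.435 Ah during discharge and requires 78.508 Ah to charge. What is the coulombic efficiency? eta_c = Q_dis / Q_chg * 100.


Coulombic efficiency = 76.435/78.508 * 100% = 97.36%

97.36%


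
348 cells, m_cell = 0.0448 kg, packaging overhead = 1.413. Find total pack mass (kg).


m_pack = n * m_cell * overhead = 348 * 0.0448 * 1.413 = 22.03 kg

22.03 kg


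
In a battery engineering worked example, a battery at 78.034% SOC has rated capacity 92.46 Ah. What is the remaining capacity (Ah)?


remaining = SOC / 100 * total = 78.034 / 100 * 92.46 = 72.15 Ah

72.15 Ah


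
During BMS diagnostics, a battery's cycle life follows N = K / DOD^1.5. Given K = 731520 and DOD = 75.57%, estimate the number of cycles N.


Step 1: DOD^1.5 = 75.57^1.5 = 656.94
Step 2: N = 731520 / 656.94 = 1114 cycles

1114 cycles


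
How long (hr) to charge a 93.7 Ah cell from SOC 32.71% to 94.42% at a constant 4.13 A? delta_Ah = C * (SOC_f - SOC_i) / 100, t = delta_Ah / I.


Step 1: dSOC = 94.42% - 32.71% = 61.71%
Step 2: delta_Ah = 93.7 * 61.71 / 100 = 57.822 Ah
Step 3: t = 57.822 / 4.13 = 14.00 hr

14.00 hr


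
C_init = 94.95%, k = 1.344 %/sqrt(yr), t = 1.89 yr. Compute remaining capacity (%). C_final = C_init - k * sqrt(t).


sqrt(t) = sqrt(1.89) = 1.3748
C_final = 94.95 - 1.344 * 1.3748 = 93.10%

93.10%


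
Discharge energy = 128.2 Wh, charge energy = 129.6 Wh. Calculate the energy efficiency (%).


eta_e = E_dis / E_chg * 100 = 128.2 / 129.6 * 100 = 98.92%

98.92%


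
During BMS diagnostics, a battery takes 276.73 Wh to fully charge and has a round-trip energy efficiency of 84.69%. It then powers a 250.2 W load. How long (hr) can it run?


Step 1: E_discharge = eta/100 * E_charge = 84.69/100 * 276.73 = 234.36 Wh
Step 2: t = E_discharge / P = 234.36 / 250.2 = 0.9367 hr

0.9367 hr


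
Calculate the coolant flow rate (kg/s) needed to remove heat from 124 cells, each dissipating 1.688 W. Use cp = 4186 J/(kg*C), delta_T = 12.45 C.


Step 1: Total heat Q = 124 * 1.688 W = 209.31 W
Step 2: denom = cp * dT = 4186 * 12.45 = 52116
Step 3: m_dot = 209.31 / 52116 = 0.004016 kg/s

0.004016 kg/s


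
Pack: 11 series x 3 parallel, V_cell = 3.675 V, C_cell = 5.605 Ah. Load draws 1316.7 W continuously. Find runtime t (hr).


Step 1: E_pack = Ns * V_cell * Np * C_cell = 11 * 3.675 * 3 * 5.605 = 679.75 Wh
Step 2: t = E_pack / P = 679.75 / 1316.7 = 0.5163 hr

0.5163 hr


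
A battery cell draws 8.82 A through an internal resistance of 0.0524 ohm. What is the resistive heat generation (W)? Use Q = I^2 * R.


I^2 = 77.792
Q = 77.792 * 0.0524 = 4.076 W

4.076 W


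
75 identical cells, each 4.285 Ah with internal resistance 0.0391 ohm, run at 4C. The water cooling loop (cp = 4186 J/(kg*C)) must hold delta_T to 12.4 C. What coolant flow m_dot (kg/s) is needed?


Step 1: I = 4 * 4.285 = 17.14 A
Step 2: Q_cell = I^2 * R = 17.14^2 * 0.0391 = 11.487 W
Step 3: Q_total = 75 * 11.487 = 861.53 W
Step 4: m_dot = Q_total / (cp * dT) = 861.53 / (4186 * 12.4) = 0.01660 kg/s

0.01660 kg/s


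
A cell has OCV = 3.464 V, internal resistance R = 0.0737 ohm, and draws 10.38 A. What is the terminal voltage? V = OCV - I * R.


IR drop = 10.38 * 0.0737 = 0.76501 V
V = 3.464 - 0.76501 = 2.699 V

2.699 V


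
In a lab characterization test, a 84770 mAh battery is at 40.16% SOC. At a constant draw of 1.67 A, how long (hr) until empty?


Convert: C_total = 84770 mAh = 84.77 Ah
Step 1: remaining = SOC/100 * C_total = 40.16/100 * 84.77 = 34.044 Ah
Step 2: t = remaining / I = 34.044 / 1.67 = 20.39 hr

20.39 hr


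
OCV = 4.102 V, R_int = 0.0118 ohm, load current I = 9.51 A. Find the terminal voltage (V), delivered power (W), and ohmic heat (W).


Step 1: V_terminal = OCV - I*R = 4.102 - 9.51 * 0.0118 = 3.9898 V
Step 2: P_out = V_terminal * I = 3.9898 * 9.51 = 37.94 W
Step 3: Q = I^2 * R = 9.51^2 * 0.0118 = 1.067 W

V=3.9898 V, P=37.94 W, Q=1.067 W


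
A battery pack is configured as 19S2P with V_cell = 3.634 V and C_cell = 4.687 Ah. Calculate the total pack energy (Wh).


V_pack = 19 * 3.634 = 69.046 V
C_pack = 2 * 4.687 = 9.374 Ah
E = V_pack * C_pack = 69.046 * 9.374 = 647.2 Wh

647.2 Wh


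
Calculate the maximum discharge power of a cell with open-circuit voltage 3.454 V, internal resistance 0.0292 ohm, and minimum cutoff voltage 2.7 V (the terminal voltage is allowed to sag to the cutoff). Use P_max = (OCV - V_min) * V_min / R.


dV = OCV - V_min = 0.754 V (so I_max = dV / R)
P_max = dV * V_min / R = 0.754 * 2.7 / 0.0292 = 69.72 W

69.72 W


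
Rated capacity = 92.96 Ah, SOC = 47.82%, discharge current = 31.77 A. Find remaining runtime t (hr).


Step 1: remaining = SOC/100 * C_total = 47.82/100 * 92.96 = 44.453 Ah
Step 2: t = remaining / I = 44.453 / 31.77 = 1.399 hr

1.399 hr
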